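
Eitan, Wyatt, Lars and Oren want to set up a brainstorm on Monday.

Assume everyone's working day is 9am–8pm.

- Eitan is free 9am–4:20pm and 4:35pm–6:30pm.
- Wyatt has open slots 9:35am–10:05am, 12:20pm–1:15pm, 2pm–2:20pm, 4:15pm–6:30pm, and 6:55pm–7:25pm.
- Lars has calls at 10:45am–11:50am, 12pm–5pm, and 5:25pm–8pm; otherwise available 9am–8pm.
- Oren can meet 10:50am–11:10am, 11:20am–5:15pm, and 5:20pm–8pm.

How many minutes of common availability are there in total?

20 minutes

Lars free within 09:00–20:00: 09:00–10:45, 11:50–12:00, 17:00–17:25.
Eitan ∩ Wyatt: 09:35–10:05, 12:20–13:15, 14:00–14:20, 16:15–16:20, 16:35–18:30.
Eitan ∩ Wyatt ∩ Lars: 09:35–10:05, 17:00–17:25.
Eitan ∩ Wyatt ∩ Lars ∩ Oren: 17:00–17:15, 17:20–17:25.
Total common minutes: 15 + 5 = 20.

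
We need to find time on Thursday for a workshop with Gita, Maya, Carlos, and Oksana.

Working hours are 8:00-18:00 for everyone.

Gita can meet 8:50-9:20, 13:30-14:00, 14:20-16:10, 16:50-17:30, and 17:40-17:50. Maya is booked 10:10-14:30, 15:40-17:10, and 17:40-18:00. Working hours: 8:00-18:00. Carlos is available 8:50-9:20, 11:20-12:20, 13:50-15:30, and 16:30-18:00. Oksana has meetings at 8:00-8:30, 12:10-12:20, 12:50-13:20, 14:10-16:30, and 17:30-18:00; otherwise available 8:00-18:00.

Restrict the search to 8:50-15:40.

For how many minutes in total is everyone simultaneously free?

30 minutes

Maya free within 08:00–18:00: 08:00–10:10, 14:30–15:40, 17:10–17:40.
Oksana free within 08:00–18:00: 08:30–12:10, 12:20–12:50, 13:20–14:10, 16:30–17:30.
Gita ∩ Maya: 08:50–09:20, 14:30–15:40, 17:10–17:30.
Gita ∩ Maya ∩ Carlos: 08:50–09:20, 14:30–15:30, 17:10–17:30.
Gita ∩ Maya ∩ Carlos ∩ Oksana: 08:50–09:20, 17:10–17:30.
Restricted to 08:50–15:40: 08:50–09:20.
Total common minutes: 30.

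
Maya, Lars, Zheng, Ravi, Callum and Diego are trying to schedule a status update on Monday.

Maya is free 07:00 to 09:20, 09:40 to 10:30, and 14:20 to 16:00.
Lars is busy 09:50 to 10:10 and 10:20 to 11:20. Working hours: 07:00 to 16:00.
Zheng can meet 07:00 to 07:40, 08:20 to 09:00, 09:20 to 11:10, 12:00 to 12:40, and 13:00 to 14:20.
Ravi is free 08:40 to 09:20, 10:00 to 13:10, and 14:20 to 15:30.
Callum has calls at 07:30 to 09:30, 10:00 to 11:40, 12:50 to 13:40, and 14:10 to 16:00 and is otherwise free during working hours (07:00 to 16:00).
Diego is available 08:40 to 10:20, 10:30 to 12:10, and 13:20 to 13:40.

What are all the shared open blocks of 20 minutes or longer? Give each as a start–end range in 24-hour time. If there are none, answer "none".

Lars free within 07:00–16:00: 07:00–09:50, 10:10–10:20, 11:20–16:00.
Callum free within 07:00–16:00: 07:00–07:30, 09:30–10:00, 11:40–12:50, 13:40–14:10.
Maya ∩ Lars: 07:00–09:20, 09:40–09:50, 10:10–10:20, 14:20–16:00.
Maya ∩ Lars ∩ Zheng: 07:00–07:40, 08:20–09:00, 09:40–09:50, 10:10–10:20.
Maya ∩ Lars ∩ Zheng ∩ Ravi: 08:40–09:00, 10:10–10:20.
Maya ∩ Lars ∩ Zheng ∩ Ravi ∩ Callum: (none).
Maya ∩ Lars ∩ Zheng ∩ Ravi ∩ Callum ∩ Diego: (none).
Windows ≥ 20 min: (none).

none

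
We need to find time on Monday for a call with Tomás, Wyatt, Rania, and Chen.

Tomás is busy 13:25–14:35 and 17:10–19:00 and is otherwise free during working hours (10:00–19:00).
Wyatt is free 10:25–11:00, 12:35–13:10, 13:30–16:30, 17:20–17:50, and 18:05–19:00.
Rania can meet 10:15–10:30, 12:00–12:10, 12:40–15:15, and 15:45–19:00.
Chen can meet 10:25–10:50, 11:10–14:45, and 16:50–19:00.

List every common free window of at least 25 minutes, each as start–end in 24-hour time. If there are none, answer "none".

Tomás free within 10:00–19:00: 10:00–13:25, 14:35–17:10.
Tomás ∩ Wyatt: 10:25–11:00, 12:35–13:10, 14:35–16:30.
Tomás ∩ Wyatt ∩ Rania: 10:25–10:30, 12:40–13:10, 14:35–15:15, 15:45–16:30.
Tomás ∩ Wyatt ∩ Rania ∩ Chen: 10:25–10:30, 12:40–13:10, 14:35–14:45.
Windows ≥ 25 min: 12:40–13:10.

12:40–13:10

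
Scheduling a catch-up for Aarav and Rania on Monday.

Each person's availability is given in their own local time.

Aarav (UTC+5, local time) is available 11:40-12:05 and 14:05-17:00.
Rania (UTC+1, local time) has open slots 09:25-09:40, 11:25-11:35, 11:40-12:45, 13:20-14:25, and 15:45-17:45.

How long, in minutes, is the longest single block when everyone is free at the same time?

65 minutes

Aarav → UTC: 06:40–07:05, 09:05–12:00.
Rania → UTC: 08:25–08:40, 10:25–10:35, 10:40–11:45, 12:20–13:25, 14:45–16:45.
Aarav ∩ Rania: 10:25–10:35, 10:40–11:45.
Common window lengths: 10, 65 min; longest is 65.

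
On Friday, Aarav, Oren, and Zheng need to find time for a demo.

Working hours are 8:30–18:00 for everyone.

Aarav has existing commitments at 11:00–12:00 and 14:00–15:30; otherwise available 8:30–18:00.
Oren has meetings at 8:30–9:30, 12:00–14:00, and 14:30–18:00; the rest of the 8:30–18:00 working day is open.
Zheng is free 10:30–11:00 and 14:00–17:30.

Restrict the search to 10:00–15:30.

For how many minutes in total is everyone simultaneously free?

30 minutes

Aarav free within 08:30–18:00: 08:30–11:00, 12:00–14:00, 15:30–18:00.
Oren free within 08:30–18:00: 09:30–12:00, 14:00–14:30.
Aarav ∩ Oren: 09:30–11:00.
Aarav ∩ Oren ∩ Zheng: 10:30–11:00.
Restricted to 10:00–15:30: 10:30–11:00.
Total common minutes: 30.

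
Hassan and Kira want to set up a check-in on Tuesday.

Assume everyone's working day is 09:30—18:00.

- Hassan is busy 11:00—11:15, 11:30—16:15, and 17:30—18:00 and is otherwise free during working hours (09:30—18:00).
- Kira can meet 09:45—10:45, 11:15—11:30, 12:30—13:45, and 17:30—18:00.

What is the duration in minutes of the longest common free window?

Hassan free within 09:30–18:00: 09:30–11:00, 11:15–11:30, 16:15–17:30.
Hassan ∩ Kira: 09:45–10:45, 11:15–11:30.
Common window lengths: 60, 15 min; longest is 60.

60 minutes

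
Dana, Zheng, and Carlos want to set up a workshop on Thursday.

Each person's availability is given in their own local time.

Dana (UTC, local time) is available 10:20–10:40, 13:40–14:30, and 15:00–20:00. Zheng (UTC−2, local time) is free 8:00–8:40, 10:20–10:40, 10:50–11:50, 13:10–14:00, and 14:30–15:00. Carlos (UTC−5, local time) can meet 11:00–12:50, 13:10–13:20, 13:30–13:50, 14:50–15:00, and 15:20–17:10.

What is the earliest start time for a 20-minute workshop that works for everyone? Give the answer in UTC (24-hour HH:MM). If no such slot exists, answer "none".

16:30

Dana → UTC: 10:20–10:40, 13:40–14:30, 15:00–20:00.
Zheng → UTC: 10:00–10:40, 12:20–12:40, 12:50–13:50, 15:10–16:00, 16:30–17:00.
Carlos → UTC: 16:00–17:50, 18:10–18:20, 18:30–18:50, 19:50–20:00, 20:20–22:10.
Dana ∩ Zheng: 10:20–10:40, 13:40–13:50, 15:10–16:00, 16:30–17:00.
Dana ∩ Zheng ∩ Carlos: 16:30–17:00.
Windows ≥ 20 min: 16:30–17:00.
Earliest such window starts at 16:30.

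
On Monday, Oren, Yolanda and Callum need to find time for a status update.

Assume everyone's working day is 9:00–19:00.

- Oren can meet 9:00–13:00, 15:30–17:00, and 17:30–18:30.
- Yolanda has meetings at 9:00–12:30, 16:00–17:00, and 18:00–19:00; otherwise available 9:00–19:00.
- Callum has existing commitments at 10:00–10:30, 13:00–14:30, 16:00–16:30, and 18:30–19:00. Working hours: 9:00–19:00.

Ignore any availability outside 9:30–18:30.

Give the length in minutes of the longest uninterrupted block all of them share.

Yolanda free within 09:00–19:00: 12:30–16:00, 17:00–18:00.
Callum free within 09:00–19:00: 09:00–10:00, 10:30–13:00, 14:30–16:00, 16:30–18:30.
Oren ∩ Yolanda: 12:30–13:00, 15:30–16:00, 17:30–18:00.
Oren ∩ Yolanda ∩ Callum: 12:30–13:00, 15:30–16:00, 17:30–18:00.
Restricted to 09:30–18:30: 12:30–13:00, 15:30–16:00, 17:30–18:00.
Common window lengths: 30, 30, 30 min; longest is 30.

30 minutes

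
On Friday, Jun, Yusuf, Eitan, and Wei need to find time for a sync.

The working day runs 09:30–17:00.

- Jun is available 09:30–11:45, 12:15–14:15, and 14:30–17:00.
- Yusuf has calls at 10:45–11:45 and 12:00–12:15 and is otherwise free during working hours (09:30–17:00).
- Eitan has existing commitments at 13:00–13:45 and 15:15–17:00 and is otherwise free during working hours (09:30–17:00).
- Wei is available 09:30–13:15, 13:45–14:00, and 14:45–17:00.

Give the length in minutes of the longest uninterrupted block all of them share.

Yusuf free within 09:30–17:00: 09:30–10:45, 11:45–12:00, 12:15–17:00.
Eitan free within 09:30–17:00: 09:30–13:00, 13:45–15:15.
Jun ∩ Yusuf: 09:30–10:45, 12:15–14:15, 14:30–17:00.
Jun ∩ Yusuf ∩ Eitan: 09:30–10:45, 12:15–13:00, 13:45–14:15, 14:30–15:15.
Jun ∩ Yusuf ∩ Eitan ∩ Wei: 09:30–10:45, 12:15–13:00, 13:45–14:00, 14:45–15:15.
Common window lengths: 75, 45, 15, 30 min; longest is 75.

75 minutes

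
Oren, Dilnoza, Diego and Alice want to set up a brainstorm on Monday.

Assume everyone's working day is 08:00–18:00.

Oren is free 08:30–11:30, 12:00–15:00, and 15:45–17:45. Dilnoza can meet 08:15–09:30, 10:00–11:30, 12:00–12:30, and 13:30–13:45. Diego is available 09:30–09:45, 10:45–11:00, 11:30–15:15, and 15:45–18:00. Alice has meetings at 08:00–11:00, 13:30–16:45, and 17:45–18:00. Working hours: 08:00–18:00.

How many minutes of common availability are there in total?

30 minutes

Alice free within 08:00–18:00: 11:00–13:30, 16:45–17:45.
Oren ∩ Dilnoza: 08:30–09:30, 10:00–11:30, 12:00–12:30, 13:30–13:45.
Oren ∩ Dilnoza ∩ Diego: 10:45–11:00, 12:00–12:30, 13:30–13:45.
Oren ∩ Dilnoza ∩ Diego ∩ Alice: 12:00–12:30.
Total common minutes: 30.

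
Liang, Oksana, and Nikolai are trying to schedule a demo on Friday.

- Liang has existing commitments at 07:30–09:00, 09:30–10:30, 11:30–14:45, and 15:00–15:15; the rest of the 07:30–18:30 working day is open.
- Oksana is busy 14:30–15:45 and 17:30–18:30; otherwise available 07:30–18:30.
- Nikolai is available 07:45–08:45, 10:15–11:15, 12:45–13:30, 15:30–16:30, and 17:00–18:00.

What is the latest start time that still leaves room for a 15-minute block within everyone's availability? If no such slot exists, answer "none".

Liang free within 07:30–18:30: 09:00–09:30, 10:30–11:30, 14:45–15:00, 15:15–18:30.
Oksana free within 07:30–18:30: 07:30–14:30, 15:45–17:30.
Liang ∩ Oksana: 09:00–09:30, 10:30–11:30, 15:45–17:30.
Liang ∩ Oksana ∩ Nikolai: 10:30–11:15, 15:45–16:30, 17:00–17:30.
Windows ≥ 15 min: 10:30–11:15, 15:45–16:30, 17:00–17:30.
Latest start in the last window 17:00–17:30 is 17:30 − 15 min = 17:15.

17:15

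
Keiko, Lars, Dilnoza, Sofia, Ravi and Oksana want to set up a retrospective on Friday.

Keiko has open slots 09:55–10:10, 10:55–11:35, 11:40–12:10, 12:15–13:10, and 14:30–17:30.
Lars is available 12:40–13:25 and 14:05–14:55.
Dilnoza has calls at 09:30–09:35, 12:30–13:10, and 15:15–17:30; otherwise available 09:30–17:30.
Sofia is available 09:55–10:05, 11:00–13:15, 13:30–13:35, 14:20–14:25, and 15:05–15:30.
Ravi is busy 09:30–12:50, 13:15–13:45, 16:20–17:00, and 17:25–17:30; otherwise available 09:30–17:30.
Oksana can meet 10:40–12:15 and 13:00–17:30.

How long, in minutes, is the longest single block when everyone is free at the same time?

Dilnoza free within 09:30–17:30: 09:35–12:30, 13:10–15:15.
Ravi free within 09:30–17:30: 12:50–13:15, 13:45–16:20, 17:00–17:25.
Keiko ∩ Lars: 12:40–13:10, 14:30–14:55.
Keiko ∩ Lars ∩ Dilnoza: 14:30–14:55.
Keiko ∩ Lars ∩ Dilnoza ∩ Sofia: (none).
Keiko ∩ Lars ∩ Dilnoza ∩ Sofia ∩ Ravi: (none).
Keiko ∩ Lars ∩ Dilnoza ∩ Sofia ∩ Ravi ∩ Oksana: (none).
No common window.

0 minutes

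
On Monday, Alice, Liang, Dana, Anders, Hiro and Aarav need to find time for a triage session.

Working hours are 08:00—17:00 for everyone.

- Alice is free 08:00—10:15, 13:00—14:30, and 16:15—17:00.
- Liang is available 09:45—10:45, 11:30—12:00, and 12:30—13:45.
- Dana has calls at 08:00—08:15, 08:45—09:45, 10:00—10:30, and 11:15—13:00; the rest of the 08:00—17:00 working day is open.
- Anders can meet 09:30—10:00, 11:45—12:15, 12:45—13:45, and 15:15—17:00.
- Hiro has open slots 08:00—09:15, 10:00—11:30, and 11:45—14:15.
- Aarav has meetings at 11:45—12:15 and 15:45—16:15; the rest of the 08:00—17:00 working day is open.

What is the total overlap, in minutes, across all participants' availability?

Dana free within 08:00–17:00: 08:15–08:45, 09:45–10:00, 10:30–11:15, 13:00–17:00.
Aarav free within 08:00–17:00: 08:00–11:45, 12:15–15:45, 16:15–17:00.
Alice ∩ Liang: 09:45–10:15, 13:00–13:45.
Alice ∩ Liang ∩ Dana: 09:45–10:00, 13:00–13:45.
Alice ∩ Liang ∩ Dana ∩ Anders: 09:45–10:00, 13:00–13:45.
Alice ∩ Liang ∩ Dana ∩ Anders ∩ Hiro: 13:00–13:45.
Alice ∩ Liang ∩ Dana ∩ Anders ∩ Hiro ∩ Aarav: 13:00–13:45.
Total common minutes: 45.

45 minutes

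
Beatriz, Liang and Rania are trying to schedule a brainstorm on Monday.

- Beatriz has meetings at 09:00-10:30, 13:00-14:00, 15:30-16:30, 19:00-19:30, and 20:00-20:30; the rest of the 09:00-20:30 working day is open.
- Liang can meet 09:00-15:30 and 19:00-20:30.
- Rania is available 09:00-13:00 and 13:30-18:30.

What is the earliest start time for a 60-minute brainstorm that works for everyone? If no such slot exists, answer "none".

Beatriz free within 09:00–20:30: 10:30–13:00, 14:00–15:30, 16:30–19:00, 19:30–20:00.
Beatriz ∩ Liang: 10:30–13:00, 14:00–15:30, 19:30–20:00.
Beatriz ∩ Liang ∩ Rania: 10:30–13:00, 14:00–15:30.
Windows ≥ 60 min: 10:30–13:00, 14:00–15:30.
Earliest such window starts at 10:30.

10:30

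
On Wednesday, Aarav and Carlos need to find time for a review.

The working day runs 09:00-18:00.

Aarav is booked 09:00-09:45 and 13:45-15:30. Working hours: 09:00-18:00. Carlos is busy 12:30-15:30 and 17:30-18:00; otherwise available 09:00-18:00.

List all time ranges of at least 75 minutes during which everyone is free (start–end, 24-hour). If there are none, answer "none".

Aarav free within 09:00–18:00: 09:45–13:45, 15:30–18:00.
Carlos free within 09:00–18:00: 09:00–12:30, 15:30–17:30.
Aarav ∩ Carlos: 09:45–12:30, 15:30–17:30.
Windows ≥ 75 min: 09:45–12:30, 15:30–17:30.

09:45–12:30, 15:30–17:30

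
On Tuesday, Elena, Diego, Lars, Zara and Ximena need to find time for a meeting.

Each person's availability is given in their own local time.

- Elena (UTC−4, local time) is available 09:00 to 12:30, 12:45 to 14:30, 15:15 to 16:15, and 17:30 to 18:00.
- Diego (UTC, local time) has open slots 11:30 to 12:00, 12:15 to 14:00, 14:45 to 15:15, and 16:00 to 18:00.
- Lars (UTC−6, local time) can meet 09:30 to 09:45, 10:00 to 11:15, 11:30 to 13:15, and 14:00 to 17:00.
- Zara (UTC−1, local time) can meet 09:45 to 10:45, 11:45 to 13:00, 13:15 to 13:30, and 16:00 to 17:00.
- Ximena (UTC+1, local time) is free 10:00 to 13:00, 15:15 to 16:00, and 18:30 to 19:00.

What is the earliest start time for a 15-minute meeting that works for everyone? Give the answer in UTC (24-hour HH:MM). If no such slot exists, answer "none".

17:30

Elena → UTC: 13:00–16:30, 16:45–18:30, 19:15–20:15, 21:30–22:00.
Diego → UTC: 11:30–12:00, 12:15–14:00, 14:45–15:15, 16:00–18:00.
Lars → UTC: 15:30–15:45, 16:00–17:15, 17:30–19:15, 20:00–23:00.
Zara → UTC: 10:45–11:45, 12:45–14:00, 14:15–14:30, 17:00–18:00.
Ximena → UTC: 09:00–12:00, 14:15–15:00, 17:30–18:00.
Elena ∩ Diego: 13:00–14:00, 14:45–15:15, 16:00–16:30, 16:45–18:00.
Elena ∩ Diego ∩ Lars: 16:00–16:30, 16:45–17:15, 17:30–18:00.
Elena ∩ Diego ∩ Lars ∩ Zara: 17:00–17:15, 17:30–18:00.
Elena ∩ Diego ∩ Lars ∩ Zara ∩ Ximena: 17:30–18:00.
Windows ≥ 15 min: 17:30–18:00.
Earliest such window starts at 17:30.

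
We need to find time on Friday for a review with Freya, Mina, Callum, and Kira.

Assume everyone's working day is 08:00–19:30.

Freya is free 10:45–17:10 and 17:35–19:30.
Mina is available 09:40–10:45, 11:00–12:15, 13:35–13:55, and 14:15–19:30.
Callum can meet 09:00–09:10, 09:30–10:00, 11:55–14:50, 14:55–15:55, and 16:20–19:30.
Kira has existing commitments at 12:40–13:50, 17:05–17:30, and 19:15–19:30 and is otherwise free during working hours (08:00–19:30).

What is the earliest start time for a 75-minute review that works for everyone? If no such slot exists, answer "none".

17:35

Kira free within 08:00–19:30: 08:00–12:40, 13:50–17:05, 17:30–19:15.
Freya ∩ Mina: 11:00–12:15, 13:35–13:55, 14:15–17:10, 17:35–19:30.
Freya ∩ Mina ∩ Callum: 11:55–12:15, 13:35–13:55, 14:15–14:50, 14:55–15:55, 16:20–17:10, 17:35–19:30.
Freya ∩ Mina ∩ Callum ∩ Kira: 11:55–12:15, 13:50–13:55, 14:15–14:50, 14:55–15:55, 16:20–17:05, 17:35–19:15.
Windows ≥ 75 min: 17:35–19:15.
Earliest such window starts at 17:35.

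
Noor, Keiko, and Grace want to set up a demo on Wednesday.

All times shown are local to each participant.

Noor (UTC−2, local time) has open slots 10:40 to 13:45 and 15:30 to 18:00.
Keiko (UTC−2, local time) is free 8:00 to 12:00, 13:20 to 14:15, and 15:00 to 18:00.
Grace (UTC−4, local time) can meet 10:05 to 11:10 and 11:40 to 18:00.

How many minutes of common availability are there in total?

155 minutes

Noor → UTC: 12:40–15:45, 17:30–20:00.
Keiko → UTC: 10:00–14:00, 15:20–16:15, 17:00–20:00.
Grace → UTC: 14:05–15:10, 15:40–22:00.
Noor ∩ Keiko: 12:40–14:00, 15:20–15:45, 17:30–20:00.
Noor ∩ Keiko ∩ Grace: 15:40–15:45, 17:30–20:00.
Total common minutes: 5 + 150 = 155.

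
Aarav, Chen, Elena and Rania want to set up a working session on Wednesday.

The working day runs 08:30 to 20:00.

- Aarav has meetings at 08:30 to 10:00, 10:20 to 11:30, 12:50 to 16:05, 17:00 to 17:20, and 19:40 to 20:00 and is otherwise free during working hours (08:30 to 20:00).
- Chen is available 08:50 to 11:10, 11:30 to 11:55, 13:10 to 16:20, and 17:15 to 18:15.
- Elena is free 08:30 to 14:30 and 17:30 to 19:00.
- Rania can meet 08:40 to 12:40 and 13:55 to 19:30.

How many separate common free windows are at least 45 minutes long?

Aarav free within 08:30–20:00: 10:00–10:20, 11:30–12:50, 16:05–17:00, 17:20–19:40.
Aarav ∩ Chen: 10:00–10:20, 11:30–11:55, 16:05–16:20, 17:20–18:15.
Aarav ∩ Chen ∩ Elena: 10:00–10:20, 11:30–11:55, 17:30–18:15.
Aarav ∩ Chen ∩ Elena ∩ Rania: 10:00–10:20, 11:30–11:55, 17:30–18:15.
Windows ≥ 45 min: 17:30–18:15.
That's 1 window.

1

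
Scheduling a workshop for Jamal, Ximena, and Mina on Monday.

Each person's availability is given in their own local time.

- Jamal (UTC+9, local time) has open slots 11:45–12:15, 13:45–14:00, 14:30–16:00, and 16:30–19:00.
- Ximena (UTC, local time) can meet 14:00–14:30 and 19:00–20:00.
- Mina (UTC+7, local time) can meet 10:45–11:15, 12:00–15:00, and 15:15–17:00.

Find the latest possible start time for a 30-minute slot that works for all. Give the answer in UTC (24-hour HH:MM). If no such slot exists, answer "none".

none

Jamal → UTC: 02:45–03:15, 04:45–05:00, 05:30–07:00, 07:30–10:00.
Ximena → UTC: 14:00–14:30, 19:00–20:00.
Mina → UTC: 03:45–04:15, 05:00–08:00, 08:15–10:00.
Jamal ∩ Ximena: (none).
Jamal ∩ Ximena ∩ Mina: (none).
Windows ≥ 30 min: (none).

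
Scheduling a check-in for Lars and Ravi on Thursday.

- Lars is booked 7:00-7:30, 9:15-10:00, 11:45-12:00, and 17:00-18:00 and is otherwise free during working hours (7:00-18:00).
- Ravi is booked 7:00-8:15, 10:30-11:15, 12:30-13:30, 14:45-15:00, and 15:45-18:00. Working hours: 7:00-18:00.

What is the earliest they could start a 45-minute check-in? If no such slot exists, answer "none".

Lars free within 07:00–18:00: 07:30–09:15, 10:00–11:45, 12:00–17:00.
Ravi free within 07:00–18:00: 08:15–10:30, 11:15–12:30, 13:30–14:45, 15:00–15:45.
Lars ∩ Ravi: 08:15–09:15, 10:00–10:30, 11:15–11:45, 12:00–12:30, 13:30–14:45, 15:00–15:45.
Windows ≥ 45 min: 08:15–09:15, 13:30–14:45, 15:00–15:45.
Earliest such window starts at 08:15.

08:15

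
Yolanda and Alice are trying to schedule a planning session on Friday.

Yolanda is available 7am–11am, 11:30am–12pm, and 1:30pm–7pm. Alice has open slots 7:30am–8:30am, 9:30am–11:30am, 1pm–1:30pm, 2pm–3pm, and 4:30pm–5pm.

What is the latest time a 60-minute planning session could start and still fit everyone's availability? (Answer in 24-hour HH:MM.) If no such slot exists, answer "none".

Yolanda ∩ Alice: 07:30–08:30, 09:30–11:00, 14:00–15:00, 16:30–17:00.
Windows ≥ 60 min: 07:30–08:30, 09:30–11:00, 14:00–15:00.
Latest start in the last window 14:00–15:00 is 15:00 − 60 min = 14:00.

14:00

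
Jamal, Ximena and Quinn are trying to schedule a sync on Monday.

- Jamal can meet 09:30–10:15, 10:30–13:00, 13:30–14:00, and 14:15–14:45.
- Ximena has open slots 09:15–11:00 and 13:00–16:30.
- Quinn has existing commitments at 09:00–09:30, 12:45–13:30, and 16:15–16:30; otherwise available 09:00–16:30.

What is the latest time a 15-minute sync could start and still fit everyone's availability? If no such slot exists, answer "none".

14:30

Quinn free within 09:00–16:30: 09:30–12:45, 13:30–16:15.
Jamal ∩ Ximena: 09:30–10:15, 10:30–11:00, 13:30–14:00, 14:15–14:45.
Jamal ∩ Ximena ∩ Quinn: 09:30–10:15, 10:30–11:00, 13:30–14:00, 14:15–14:45.
Windows ≥ 15 min: 09:30–10:15, 10:30–11:00, 13:30–14:00, 14:15–14:45.
Latest start in the last window 14:15–14:45 is 14:45 − 15 min = 14:30.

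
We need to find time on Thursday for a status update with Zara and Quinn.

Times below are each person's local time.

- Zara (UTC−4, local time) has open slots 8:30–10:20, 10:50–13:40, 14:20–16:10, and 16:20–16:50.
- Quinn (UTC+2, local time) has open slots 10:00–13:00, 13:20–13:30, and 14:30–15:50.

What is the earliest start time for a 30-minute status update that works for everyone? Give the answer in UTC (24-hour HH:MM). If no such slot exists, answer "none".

Zara → UTC: 12:30–14:20, 14:50–17:40, 18:20–20:10, 20:20–20:50.
Quinn → UTC: 08:00–11:00, 11:20–11:30, 12:30–13:50.
Zara ∩ Quinn: 12:30–13:50.
Windows ≥ 30 min: 12:30–13:50.
Earliest such window starts at 12:30.

12:30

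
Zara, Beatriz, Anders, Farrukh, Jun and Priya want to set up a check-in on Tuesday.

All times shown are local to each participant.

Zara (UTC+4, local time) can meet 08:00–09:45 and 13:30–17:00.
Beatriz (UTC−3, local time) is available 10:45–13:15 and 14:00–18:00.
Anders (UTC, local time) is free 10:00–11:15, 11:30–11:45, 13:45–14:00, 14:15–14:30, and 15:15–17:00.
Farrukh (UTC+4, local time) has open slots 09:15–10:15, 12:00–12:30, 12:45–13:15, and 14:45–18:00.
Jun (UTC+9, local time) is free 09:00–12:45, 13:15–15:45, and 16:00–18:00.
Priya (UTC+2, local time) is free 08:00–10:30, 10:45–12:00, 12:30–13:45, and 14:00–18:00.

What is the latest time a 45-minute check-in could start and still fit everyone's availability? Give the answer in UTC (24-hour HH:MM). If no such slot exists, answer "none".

none

Zara → UTC: 04:00–05:45, 09:30–13:00.
Beatriz → UTC: 13:45–16:15, 17:00–21:00.
Anders → UTC: 10:00–11:15, 11:30–11:45, 13:45–14:00, 14:15–14:30, 15:15–17:00.
Farrukh → UTC: 05:15–06:15, 08:00–08:30, 08:45–09:15, 10:45–14:00.
Jun → UTC: 00:00–03:45, 04:15–06:45, 07:00–09:00.
Priya → UTC: 06:00–08:30, 08:45–10:00, 10:30–11:45, 12:00–16:00.
Zara ∩ Beatriz: (none).
Zara ∩ Beatriz ∩ Anders: (none).
Zara ∩ Beatriz ∩ Anders ∩ Farrukh: (none).
Zara ∩ Beatriz ∩ Anders ∩ Farrukh ∩ Jun: (none).
Zara ∩ Beatriz ∩ Anders ∩ Farrukh ∩ Jun ∩ Priya: (none).
Windows ≥ 45 min: (none).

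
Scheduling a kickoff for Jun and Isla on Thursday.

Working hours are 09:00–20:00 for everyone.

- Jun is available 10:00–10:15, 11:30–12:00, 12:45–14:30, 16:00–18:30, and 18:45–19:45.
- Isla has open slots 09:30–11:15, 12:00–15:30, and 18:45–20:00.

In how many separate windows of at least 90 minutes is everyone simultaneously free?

Jun ∩ Isla: 10:00–10:15, 12:45–14:30, 18:45–19:45.
Windows ≥ 90 min: 12:45–14:30.
That's 1 window.

1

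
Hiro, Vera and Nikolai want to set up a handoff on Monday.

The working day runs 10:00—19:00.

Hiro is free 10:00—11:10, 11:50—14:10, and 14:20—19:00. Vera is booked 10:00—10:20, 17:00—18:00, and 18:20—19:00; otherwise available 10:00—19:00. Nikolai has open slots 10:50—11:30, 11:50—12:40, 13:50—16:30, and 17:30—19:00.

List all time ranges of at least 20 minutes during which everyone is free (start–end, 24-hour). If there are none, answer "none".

10:50–11:10, 11:50–12:40, 13:50–14:10, 14:20–16:30, 18:00–18:20

Vera free within 10:00–19:00: 10:20–17:00, 18:00–18:20.
Hiro ∩ Vera: 10:20–11:10, 11:50–14:10, 14:20–17:00, 18:00–18:20.
Hiro ∩ Vera ∩ Nikolai: 10:50–11:10, 11:50–12:40, 13:50–14:10, 14:20–16:30, 18:00–18:20.
Windows ≥ 20 min: 10:50–11:10, 11:50–12:40, 13:50–14:10, 14:20–16:30, 18:00–18:20.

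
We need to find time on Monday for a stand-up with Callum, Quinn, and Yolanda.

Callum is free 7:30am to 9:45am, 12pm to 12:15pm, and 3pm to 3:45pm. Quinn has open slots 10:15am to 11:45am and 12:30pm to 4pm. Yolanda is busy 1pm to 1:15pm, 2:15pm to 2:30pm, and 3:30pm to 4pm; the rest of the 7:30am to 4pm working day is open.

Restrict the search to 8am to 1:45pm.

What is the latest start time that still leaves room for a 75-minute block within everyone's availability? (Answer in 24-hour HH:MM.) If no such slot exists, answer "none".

Yolanda free within 07:30–16:00: 07:30–13:00, 13:15–14:15, 14:30–15:30.
Callum ∩ Quinn: 15:00–15:45.
Callum ∩ Quinn ∩ Yolanda: 15:00–15:30.
Restricted to 08:00–13:45: (none).
Windows ≥ 75 min: (none).

none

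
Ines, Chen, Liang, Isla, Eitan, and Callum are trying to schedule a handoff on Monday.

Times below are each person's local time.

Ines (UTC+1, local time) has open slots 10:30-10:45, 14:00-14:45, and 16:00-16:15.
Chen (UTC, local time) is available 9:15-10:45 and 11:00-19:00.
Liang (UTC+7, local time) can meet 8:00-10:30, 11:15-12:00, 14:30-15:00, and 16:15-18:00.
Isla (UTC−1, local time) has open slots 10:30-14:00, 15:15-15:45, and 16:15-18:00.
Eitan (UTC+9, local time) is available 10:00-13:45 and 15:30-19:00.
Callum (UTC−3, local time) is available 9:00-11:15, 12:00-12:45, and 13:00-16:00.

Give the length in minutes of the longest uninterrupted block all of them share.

0 minutes

Ines → UTC: 09:30–09:45, 13:00–13:45, 15:00–15:15.
Chen → UTC: 09:15–10:45, 11:00–19:00.
Liang → UTC: 01:00–03:30, 04:15–05:00, 07:30–08:00, 09:15–11:00.
Isla → UTC: 11:30–15:00, 16:15–16:45, 17:15–19:00.
Eitan → UTC: 01:00–04:45, 06:30–10:00.
Callum → UTC: 12:00–14:15, 15:00–15:45, 16:00–19:00.
Ines ∩ Chen: 09:30–09:45, 13:00–13:45, 15:00–15:15.
Ines ∩ Chen ∩ Liang: 09:30–09:45.
Ines ∩ Chen ∩ Liang ∩ Isla: (none).
Ines ∩ Chen ∩ Liang ∩ Isla ∩ Eitan: (none).
Ines ∩ Chen ∩ Liang ∩ Isla ∩ Eitan ∩ Callum: (none).
No common window.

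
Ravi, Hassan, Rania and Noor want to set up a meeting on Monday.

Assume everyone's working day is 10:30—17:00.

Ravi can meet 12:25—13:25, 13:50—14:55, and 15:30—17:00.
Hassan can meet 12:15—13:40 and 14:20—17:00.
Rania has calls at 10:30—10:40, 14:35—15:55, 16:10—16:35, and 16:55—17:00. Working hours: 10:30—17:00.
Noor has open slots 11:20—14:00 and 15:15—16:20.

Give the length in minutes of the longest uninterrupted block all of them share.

60 minutes

Rania free within 10:30–17:00: 10:40–14:35, 15:55–16:10, 16:35–16:55.
Ravi ∩ Hassan: 12:25–13:25, 14:20–14:55, 15:30–17:00.
Ravi ∩ Hassan ∩ Rania: 12:25–13:25, 14:20–14:35, 15:55–16:10, 16:35–16:55.
Ravi ∩ Hassan ∩ Rania ∩ Noor: 12:25–13:25, 15:55–16:10.
Common window lengths: 60, 15 min; longest is 60.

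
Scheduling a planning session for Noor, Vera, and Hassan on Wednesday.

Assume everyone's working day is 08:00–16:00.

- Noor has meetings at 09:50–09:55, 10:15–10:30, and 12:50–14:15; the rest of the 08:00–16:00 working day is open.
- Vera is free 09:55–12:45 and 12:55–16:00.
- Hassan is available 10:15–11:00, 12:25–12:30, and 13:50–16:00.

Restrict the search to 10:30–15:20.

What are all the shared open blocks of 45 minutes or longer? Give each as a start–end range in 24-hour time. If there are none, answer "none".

Noor free within 08:00–16:00: 08:00–09:50, 09:55–10:15, 10:30–12:50, 14:15–16:00.
Noor ∩ Vera: 09:55–10:15, 10:30–12:45, 14:15–16:00.
Noor ∩ Vera ∩ Hassan: 10:30–11:00, 12:25–12:30, 14:15–16:00.
Restricted to 10:30–15:20: 10:30–11:00, 12:25–12:30, 14:15–15:20.
Windows ≥ 45 min: 14:15–15:20.

14:15–15:20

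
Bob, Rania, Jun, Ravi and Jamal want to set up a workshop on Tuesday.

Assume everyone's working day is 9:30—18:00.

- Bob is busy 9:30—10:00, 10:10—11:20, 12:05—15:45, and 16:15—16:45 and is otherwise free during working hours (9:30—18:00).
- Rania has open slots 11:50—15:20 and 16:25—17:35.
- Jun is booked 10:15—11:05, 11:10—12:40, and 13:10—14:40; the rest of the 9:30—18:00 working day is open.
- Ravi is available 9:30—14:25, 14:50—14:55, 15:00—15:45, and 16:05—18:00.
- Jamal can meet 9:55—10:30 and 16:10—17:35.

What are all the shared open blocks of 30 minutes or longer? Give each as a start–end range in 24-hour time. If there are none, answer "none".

16:45–17:35

Bob free within 09:30–18:00: 10:00–10:10, 11:20–12:05, 15:45–16:15, 16:45–18:00.
Jun free within 09:30–18:00: 09:30–10:15, 11:05–11:10, 12:40–13:10, 14:40–18:00.
Bob ∩ Rania: 11:50–12:05, 16:45–17:35.
Bob ∩ Rania ∩ Jun: 16:45–17:35.
Bob ∩ Rania ∩ Jun ∩ Ravi: 16:45–17:35.
Bob ∩ Rania ∩ Jun ∩ Ravi ∩ Jamal: 16:45–17:35.
Windows ≥ 30 min: 16:45–17:35.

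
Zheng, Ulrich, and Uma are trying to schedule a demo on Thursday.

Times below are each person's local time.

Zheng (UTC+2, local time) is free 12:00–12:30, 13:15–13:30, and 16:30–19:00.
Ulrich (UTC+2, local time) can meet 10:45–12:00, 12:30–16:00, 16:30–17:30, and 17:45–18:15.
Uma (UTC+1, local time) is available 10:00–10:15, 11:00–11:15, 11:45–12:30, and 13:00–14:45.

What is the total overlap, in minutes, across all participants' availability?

15 minutes

Zheng → UTC: 10:00–10:30, 11:15–11:30, 14:30–17:00.
Ulrich → UTC: 08:45–10:00, 10:30–14:00, 14:30–15:30, 15:45–16:15.
Uma → UTC: 09:00–09:15, 10:00–10:15, 10:45–11:30, 12:00–13:45.
Zheng ∩ Ulrich: 11:15–11:30, 14:30–15:30, 15:45–16:15.
Zheng ∩ Ulrich ∩ Uma: 11:15–11:30.
Total common minutes: 15.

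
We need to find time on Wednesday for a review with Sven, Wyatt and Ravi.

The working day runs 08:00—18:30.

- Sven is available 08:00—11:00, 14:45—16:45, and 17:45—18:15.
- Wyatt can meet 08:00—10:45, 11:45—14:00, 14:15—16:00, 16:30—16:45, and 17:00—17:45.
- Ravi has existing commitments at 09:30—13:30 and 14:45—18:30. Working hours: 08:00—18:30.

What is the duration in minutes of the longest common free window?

90 minutes

Ravi free within 08:00–18:30: 08:00–09:30, 13:30–14:45.
Sven ∩ Wyatt: 08:00–10:45, 14:45–16:00, 16:30–16:45.
Sven ∩ Wyatt ∩ Ravi: 08:00–09:30.
Single common window of 90 minutes.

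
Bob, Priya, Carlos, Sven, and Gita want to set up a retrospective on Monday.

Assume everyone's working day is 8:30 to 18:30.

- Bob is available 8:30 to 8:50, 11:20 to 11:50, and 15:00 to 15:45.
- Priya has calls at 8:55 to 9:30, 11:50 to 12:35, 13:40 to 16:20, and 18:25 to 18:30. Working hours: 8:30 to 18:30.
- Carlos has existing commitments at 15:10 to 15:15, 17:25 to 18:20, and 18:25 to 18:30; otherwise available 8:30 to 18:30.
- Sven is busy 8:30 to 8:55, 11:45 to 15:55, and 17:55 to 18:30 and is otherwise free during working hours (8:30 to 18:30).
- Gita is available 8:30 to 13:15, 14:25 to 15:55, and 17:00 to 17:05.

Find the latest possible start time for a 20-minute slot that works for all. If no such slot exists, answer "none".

11:25

Priya free within 08:30–18:30: 08:30–08:55, 09:30–11:50, 12:35–13:40, 16:20–18:25.
Carlos free within 08:30–18:30: 08:30–15:10, 15:15–17:25, 18:20–18:25.
Sven free within 08:30–18:30: 08:55–11:45, 15:55–17:55.
Bob ∩ Priya: 08:30–08:50, 11:20–11:50.
Bob ∩ Priya ∩ Carlos: 08:30–08:50, 11:20–11:50.
Bob ∩ Priya ∩ Carlos ∩ Sven: 11:20–11:45.
Bob ∩ Priya ∩ Carlos ∩ Sven ∩ Gita: 11:20–11:45.
Windows ≥ 20 min: 11:20–11:45.
Latest start in the last window 11:20–11:45 is 11:45 − 20 min = 11:25.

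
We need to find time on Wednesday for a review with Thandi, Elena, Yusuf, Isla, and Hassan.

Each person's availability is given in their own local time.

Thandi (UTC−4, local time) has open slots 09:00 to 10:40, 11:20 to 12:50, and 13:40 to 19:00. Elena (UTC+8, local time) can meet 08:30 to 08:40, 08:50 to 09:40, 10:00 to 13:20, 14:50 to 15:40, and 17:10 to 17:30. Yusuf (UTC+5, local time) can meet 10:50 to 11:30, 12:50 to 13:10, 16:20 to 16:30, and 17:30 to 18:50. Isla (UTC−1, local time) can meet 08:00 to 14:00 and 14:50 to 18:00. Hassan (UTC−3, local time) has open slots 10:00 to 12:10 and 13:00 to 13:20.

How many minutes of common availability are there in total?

0 minutes

Thandi → UTC: 13:00–14:40, 15:20–16:50, 17:40–23:00.
Elena → UTC: 00:30–00:40, 00:50–01:40, 02:00–05:20, 06:50–07:40, 09:10–09:30.
Yusuf → UTC: 05:50–06:30, 07:50–08:10, 11:20–11:30, 12:30–13:50.
Isla → UTC: 09:00–15:00, 15:50–19:00.
Hassan → UTC: 13:00–15:10, 16:00–16:20.
Thandi ∩ Elena: (none).
Thandi ∩ Elena ∩ Yusuf: (none).
Thandi ∩ Elena ∩ Yusuf ∩ Isla: (none).
Thandi ∩ Elena ∩ Yusuf ∩ Isla ∩ Hassan: (none).
Total common minutes: 0.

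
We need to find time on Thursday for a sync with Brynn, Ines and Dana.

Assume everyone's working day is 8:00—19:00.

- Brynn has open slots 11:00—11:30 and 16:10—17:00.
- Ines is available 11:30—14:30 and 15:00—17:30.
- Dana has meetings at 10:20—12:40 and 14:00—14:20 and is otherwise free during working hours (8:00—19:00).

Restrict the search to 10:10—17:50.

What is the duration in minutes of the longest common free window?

50 minutes

Dana free within 08:00–19:00: 08:00–10:20, 12:40–14:00, 14:20–19:00.
Brynn ∩ Ines: 16:10–17:00.
Brynn ∩ Ines ∩ Dana: 16:10–17:00.
Restricted to 10:10–17:50: 16:10–17:00.
Single common window of 50 minutes.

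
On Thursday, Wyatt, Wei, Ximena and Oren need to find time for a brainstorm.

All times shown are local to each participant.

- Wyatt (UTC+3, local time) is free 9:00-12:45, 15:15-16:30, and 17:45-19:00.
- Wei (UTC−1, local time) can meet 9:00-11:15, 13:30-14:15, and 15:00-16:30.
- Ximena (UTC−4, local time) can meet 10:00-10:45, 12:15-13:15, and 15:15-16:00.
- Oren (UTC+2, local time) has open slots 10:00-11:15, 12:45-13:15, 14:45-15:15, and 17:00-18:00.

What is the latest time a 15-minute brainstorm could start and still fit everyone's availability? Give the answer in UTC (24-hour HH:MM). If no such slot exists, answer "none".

Wyatt → UTC: 06:00–09:45, 12:15–13:30, 14:45–16:00.
Wei → UTC: 10:00–12:15, 14:30–15:15, 16:00–17:30.
Ximena → UTC: 14:00–14:45, 16:15–17:15, 19:15–20:00.
Oren → UTC: 08:00–09:15, 10:45–11:15, 12:45–13:15, 15:00–16:00.
Wyatt ∩ Wei: 14:45–15:15.
Wyatt ∩ Wei ∩ Ximena: (none).
Wyatt ∩ Wei ∩ Ximena ∩ Oren: (none).
Windows ≥ 15 min: (none).

none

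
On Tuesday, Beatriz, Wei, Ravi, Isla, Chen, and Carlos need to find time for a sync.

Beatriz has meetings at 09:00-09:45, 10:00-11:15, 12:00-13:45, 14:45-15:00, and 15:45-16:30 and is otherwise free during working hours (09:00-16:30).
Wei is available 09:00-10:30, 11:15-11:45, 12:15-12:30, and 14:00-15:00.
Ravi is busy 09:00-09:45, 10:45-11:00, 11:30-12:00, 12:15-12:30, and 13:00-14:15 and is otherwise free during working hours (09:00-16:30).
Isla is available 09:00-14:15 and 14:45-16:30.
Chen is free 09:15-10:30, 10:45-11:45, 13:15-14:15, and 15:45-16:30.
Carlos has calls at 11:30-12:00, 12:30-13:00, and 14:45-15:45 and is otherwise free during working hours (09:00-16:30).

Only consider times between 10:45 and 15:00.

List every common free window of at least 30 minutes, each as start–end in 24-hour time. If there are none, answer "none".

Beatriz free within 09:00–16:30: 09:45–10:00, 11:15–12:00, 13:45–14:45, 15:00–15:45.
Ravi free within 09:00–16:30: 09:45–10:45, 11:00–11:30, 12:00–12:15, 12:30–13:00, 14:15–16:30.
Carlos free within 09:00–16:30: 09:00–11:30, 12:00–12:30, 13:00–14:45, 15:45–16:30.
Beatriz ∩ Wei: 09:45–10:00, 11:15–11:45, 14:00–14:45.
Beatriz ∩ Wei ∩ Ravi: 09:45–10:00, 11:15–11:30, 14:15–14:45.
Beatriz ∩ Wei ∩ Ravi ∩ Isla: 09:45–10:00, 11:15–11:30.
Beatriz ∩ Wei ∩ Ravi ∩ Isla ∩ Chen: 09:45–10:00, 11:15–11:30.
Beatriz ∩ Wei ∩ Ravi ∩ Isla ∩ Chen ∩ Carlos: 09:45–10:00, 11:15–11:30.
Restricted to 10:45–15:00: 11:15–11:30.
Windows ≥ 30 min: (none).

none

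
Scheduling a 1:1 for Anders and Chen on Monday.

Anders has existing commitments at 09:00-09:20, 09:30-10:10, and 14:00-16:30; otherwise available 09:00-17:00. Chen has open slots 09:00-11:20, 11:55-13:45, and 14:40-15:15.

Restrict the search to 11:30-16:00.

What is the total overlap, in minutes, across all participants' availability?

Anders free within 09:00–17:00: 09:20–09:30, 10:10–14:00, 16:30–17:00.
Anders ∩ Chen: 09:20–09:30, 10:10–11:20, 11:55–13:45.
Restricted to 11:30–16:00: 11:55–13:45.
Total common minutes: 110.

110 minutes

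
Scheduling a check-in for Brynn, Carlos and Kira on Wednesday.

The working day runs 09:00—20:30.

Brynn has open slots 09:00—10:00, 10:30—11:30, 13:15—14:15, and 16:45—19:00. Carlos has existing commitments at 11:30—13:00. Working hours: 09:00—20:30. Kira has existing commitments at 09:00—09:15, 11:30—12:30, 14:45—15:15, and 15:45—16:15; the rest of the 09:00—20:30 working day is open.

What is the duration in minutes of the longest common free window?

135 minutes

Carlos free within 09:00–20:30: 09:00–11:30, 13:00–20:30.
Kira free within 09:00–20:30: 09:15–11:30, 12:30–14:45, 15:15–15:45, 16:15–20:30.
Brynn ∩ Carlos: 09:00–10:00, 10:30–11:30, 13:15–14:15, 16:45–19:00.
Brynn ∩ Carlos ∩ Kira: 09:15–10:00, 10:30–11:30, 13:15–14:15, 16:45–19:00.
Common window lengths: 45, 60, 60, 135 min; longest is 135.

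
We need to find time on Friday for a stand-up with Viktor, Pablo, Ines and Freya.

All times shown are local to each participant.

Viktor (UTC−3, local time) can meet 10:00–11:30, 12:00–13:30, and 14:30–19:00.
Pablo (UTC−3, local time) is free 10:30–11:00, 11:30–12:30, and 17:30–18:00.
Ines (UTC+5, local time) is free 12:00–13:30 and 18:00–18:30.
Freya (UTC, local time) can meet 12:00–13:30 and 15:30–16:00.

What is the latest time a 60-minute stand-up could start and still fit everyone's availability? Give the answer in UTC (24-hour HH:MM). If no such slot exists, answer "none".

Viktor → UTC: 13:00–14:30, 15:00–16:30, 17:30–22:00.
Pablo → UTC: 13:30–14:00, 14:30–15:30, 20:30–21:00.
Ines → UTC: 07:00–08:30, 13:00–13:30.
Freya → UTC: 12:00–13:30, 15:30–16:00.
Viktor ∩ Pablo: 13:30–14:00, 15:00–15:30, 20:30–21:00.
Viktor ∩ Pablo ∩ Ines: (none).
Viktor ∩ Pablo ∩ Ines ∩ Freya: (none).
Windows ≥ 60 min: (none).

none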